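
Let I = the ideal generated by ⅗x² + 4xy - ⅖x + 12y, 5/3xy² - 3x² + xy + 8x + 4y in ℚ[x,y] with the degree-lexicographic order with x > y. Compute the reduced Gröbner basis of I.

G = {xy² + 63/5xy + 18/5x + 192/5y, y³ - 48/25xy - ⅕y² + 122/25y, x² + 20/3xy - ⅔x + 20y}

f_1 = ⅗x² + 4xy - ⅖x + 12y, LT = x².
f_2 = 5/3xy² - 3x² + xy + 8x + 4y, LT = xy².

S(f_1,f_2): lcm = x²y². S = 20/3xy³ + 9/5x³ - ⅗x²y - ⅔xy² + 20y³ - 24/5x² - 12/5xy.
  reduce S modulo (f_1, f_2):
  remainder 20y³ - 192/5xy - 4y² + 488/5y ≠ 0; add g_3 = 20y³ - 192/5xy - 4y² + 488/5y to the basis.

The other S-polynomials (S(f_1,g_3), S(f_2,g_3)) all reduce to 0 modulo the current basis, so we have a Gröbner basis.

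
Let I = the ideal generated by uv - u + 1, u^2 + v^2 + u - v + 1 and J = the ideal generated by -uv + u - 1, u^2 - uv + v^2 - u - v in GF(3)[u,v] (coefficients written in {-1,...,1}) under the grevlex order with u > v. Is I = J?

Yes, the ideals are equal.

Equality of ideals is decidable: compute both reduced Gröbner bases (unique for the ordering) and check whether they agree.
Buchberger on the first generating set:
f_1 = uv - u + 1, LT = uv.
f_2 = u^2 + v^2 + u - v + 1, LT = u^2.

S(f_1,f_2): lcm = u^2v. S = -v^3 - u^2 - uv + v^2 + u - v.
  leading term v^3: no divisor's leading term divides it; move -v^3 to the remainder.
  leading term u^2: subtract (-1)·f_2 from -u^2 - uv + v^2 + u - v → -uv - v^2 - u + v + 1
  leading term uv: subtract (-1)·f_1 from -uv - v^2 - u + v + 1 → -v^2 + u + v - 1
  leading term v^2: no divisor's leading term divides it; move -v^2 to the remainder.
  leading term u: no divisor's leading term divides it; move u to the remainder.
  leading term v: no divisor's leading term divides it; move v to the remainder.
  leading term 1: no divisor's leading term divides it; move -1 to the remainder.
  remainder -v^3 - v^2 + u + v - 1 ≠ 0; add g_3 = -v^3 - v^2 + u + v - 1 to the basis.

S(f_1,g_3): lcm = uv^3. S = uv^2 + u^2 + uv + v^2 - u.
  leading term uv^2: subtract (v)·f_1 from uv^2 + u^2 + uv + v^2 - u → u^2 - uv + v^2 - u - v
  leading term u^2: subtract (1)·f_2 from u^2 - uv + v^2 - u - v → -uv + u - 1
  leading term uv: subtract (-1)·f_1 from -uv + u - 1 → 0
  remainder 0.

S(f_2,g_3): leading monomials are coprime, so the S-polynomial reduces to 0 (Buchberger's first criterion).
Every S-polynomial of the final basis reduces to 0, so we have a Gröbner basis.
Inter-reduce: drop elements whose leading term is divisible by another's, tail-reduce, and make monic.
Reduced Gröbner basis: {v^3 + v^2 - u - v + 1, u^2 + v^2 + u - v + 1, uv - u + 1}.

Buchberger on the second generating set:
h_1 = -uv + u - 1, LT = uv.
h_2 = u^2 - uv + v^2 - u - v, LT = u^2.

S(h_1,h_2): lcm = u^2v. S = uv^2 - v^3 - u^2 + uv + v^2 + u.
  leading term uv^2: subtract (-v)·h_1 from uv^2 - v^3 - u^2 + uv + v^2 + u → -v^3 - u^2 - uv + v^2 + u - v
  leading term v^3: no divisor's leading term divides it; move -v^3 to the remainder.
  leading term u^2: subtract (-1)·h_2 from -u^2 - uv + v^2 + u - v → uv - v^2 + v
  leading term uv: subtract (-1)·h_1 from uv - v^2 + v → -v^2 + u + v - 1
  leading term v^2: no divisor's leading term divides it; move -v^2 to the remainder.
  leading term u: no divisor's leading term divides it; move u to the remainder.
  leading term v: no divisor's leading term divides it; move v to the remainder.
  leading term 1: no divisor's leading term divides it; move -1 to the remainder.
  remainder -v^3 - v^2 + u + v - 1 ≠ 0; add k_3 = -v^3 - v^2 + u + v - 1 to the basis.

S(h_1,k_3): lcm = uv^3. S = uv^2 + u^2 + uv + v^2 - u.
  leading term uv^2: subtract (-v)·h_1 from uv^2 + u^2 + uv + v^2 - u → u^2 - uv + v^2 - u - v
  leading term u^2: subtract (1)·h_2 from u^2 - uv + v^2 - u - v → 0
  remainder 0.

S(h_2,k_3): leading monomials are coprime, so the S-polynomial reduces to 0 (Buchberger's first criterion).
Every S-polynomial of the final basis reduces to 0, so we have a Gröbner basis.
Inter-reduce: drop elements whose leading term is divisible by another's, tail-reduce, and make monic.
Reduced Gröbner basis: {v^3 + v^2 - u - v + 1, u^2 + v^2 + u - v + 1, uv - u + 1}.

The two bases agree; hence the ideals are identical.
The same test decides containment: I ⊆ J iff every generator of I reduces to 0 modulo a Gröbner basis of J.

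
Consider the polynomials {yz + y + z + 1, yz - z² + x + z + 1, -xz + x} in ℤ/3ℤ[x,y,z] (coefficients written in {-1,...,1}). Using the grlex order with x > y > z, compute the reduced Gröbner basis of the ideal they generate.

f_1 = yz + y + z + 1, LT = yz.
f_2 = yz - z² + x + z + 1, LT = yz.
f_3 = -xz + x, LT = xz.

S(f_1,f_2): lcm = yz. S = z² - x + y.
  leading term z²: no divisor's leading term divides it; move z² to the remainder.
  leading term x: no divisor's leading term divides it; move -x to the remainder.
  leading term y: no divisor's leading term divides it; move y to the remainder.
  remainder z² - x + y ≠ 0; add g_4 = z² - x + y to the basis.

S(f_1,f_3): lcm = xyz. S = -xy + xz + x.
  leading term xy: no divisor's leading term divides it; move -xy to the remainder.
  leading term xz: subtract (-1)·f_3 from xz + x → -x
  leading term x: no divisor's leading term divides it; move -x to the remainder.
  remainder -xy - x ≠ 0; add g_5 = -xy - x to the basis.

S(f_2,f_3): lcm = xyz. S = -xz² + x² + xy + xz + x.
  leading term xz²: subtract (z)·f_3 from -xz² + x² + xy + xz + x → x² + xy + x
  leading term x²: no divisor's leading term divides it; move x² to the remainder.
  leading term xy: subtract (-1)·g_5 from xy + x → 0
  remainder x² ≠ 0; add g_6 = x² to the basis.

S(f_1,g_4): lcm = yz². S = xy - y² + yz + z² + z.
  leading term xy: subtract (-1)·g_5 from xy - y² + yz + z² + z → -y² + yz + z² - x + z
  leading term y²: no divisor's leading term divides it; move -y² to the remainder.
  leading term yz: subtract (1)·f_1 from yz + z² - x + z → z² - x - y - 1
  leading term z²: subtract (1)·g_4 from z² - x - y - 1 → y - 1
  leading term y: no divisor's leading term divides it; move y to the remainder.
  leading term 1: no divisor's leading term divides it; move -1 to the remainder.
  remainder -y² + y - 1 ≠ 0; add g_7 = -y² + y - 1 to the basis.

S(f_2,g_4): lcm = yz². S = -z³ + xy + xz - y² + z² + z.
  leading term z³: subtract (-z)·g_4 from -z³ + xy + xz - y² + z² + z → xy - y² + yz + z² + z
  leading term xy: subtract (-1)·g_5 from xy - y² + yz + z² + z → -y² + yz + z² - x + z
  leading term y²: subtract (1)·g_7 from -y² + yz + z² - x + z → yz + z² - x - y + z + 1
  leading term yz: subtract (1)·f_1 from yz + z² - x - y + z + 1 → z² - x + y
  leading term z²: subtract (1)·g_4 from z² - x + y → 0
  remainder 0.

S(f_3,g_4): lcm = xz². S = x² - xy - xz.
  leading term x²: subtract (1)·g_6 from x² - xy - xz → -xy - xz
  leading term xy: subtract (1)·g_5 from -xy - xz → -xz + x
  leading term xz: subtract (1)·f_3 from -xz + x → 0
  remainder 0.

S(f_1,g_5): lcm = xyz. S = xy + x.
  leading term xy: subtract (-1)·g_5 from xy + x → 0
  remainder 0.

S(f_2,g_5): lcm = xyz. S = -xz² + x² + x.
  leading term xz²: subtract (z)·f_3 from -xz² + x² + x → x² - xz + x
  leading term x²: subtract (1)·g_6 from x² - xz + x → -xz + x
  leading term xz: subtract (1)·f_3 from -xz + x → 0
  remainder 0.

S(f_3,g_5): lcm = xyz. S = -xy - xz.
  leading term xy: subtract (1)·g_5 from -xy - xz → -xz + x
  leading term xz: subtract (1)·f_3 from -xz + x → 0
  remainder 0.

S(g_4,g_5): leading monomials are coprime, so the S-polynomial reduces to 0 (Buchberger's first criterion).
S(f_1,g_6): leading monomials are coprime, so the S-polynomial reduces to 0 (Buchberger's first criterion).
S(f_2,g_6): leading monomials are coprime, so the S-polynomial reduces to 0 (Buchberger's first criterion).
S(f_3,g_6): lcm = x²z. S = -x².
  leading term x²: subtract (-1)·g_6 from -x² → 0
  remainder 0.

S(g_4,g_6): leading monomials are coprime, so the S-polynomial reduces to 0 (Buchberger's first criterion).
S(g_5,g_6): lcm = x²y. S = x².
  leading term x²: subtract (1)·g_6 from x² → 0
  remainder 0.

S(f_1,g_7): lcm = y²z. S = y² - yz + y - z.
  leading term y²: subtract (-1)·g_7 from y² - yz + y - z → -yz - y - z - 1
  leading term yz: subtract (-1)·f_1 from -yz - y - z - 1 → 0
  remainder 0.

S(f_2,g_7): lcm = y²z. S = -yz² + xy - yz + y - z.
  leading term yz²: subtract (-z)·f_1 from -yz² + xy - yz + y - z → xy + z² + y
  leading term xy: subtract (-1)·g_5 from xy + z² + y → z² - x + y
  leading term z²: subtract (1)·g_4 from z² - x + y → 0
  remainder 0.

S(f_3,g_7): leading monomials are coprime, so the S-polynomial reduces to 0 (Buchberger's first criterion).
S(g_4,g_7): leading monomials are coprime, so the S-polynomial reduces to 0 (Buchberger's first criterion).
S(g_5,g_7): lcm = xy². S = -xy - x.
  leading term xy: subtract (1)·g_5 from -xy - x → 0
  remainder 0.

S(g_6,g_7): leading monomials are coprime, so the S-polynomial reduces to 0 (Buchberger's first criterion).
Every S-polynomial of the final basis reduces to 0, so we have a Gröbner basis.
Inter-reduce: drop elements whose leading term is divisible by another's, tail-reduce, and make monic.

G = {x², xy + x, xz - x, y² - y + 1, yz + y + z + 1, z² - x + y}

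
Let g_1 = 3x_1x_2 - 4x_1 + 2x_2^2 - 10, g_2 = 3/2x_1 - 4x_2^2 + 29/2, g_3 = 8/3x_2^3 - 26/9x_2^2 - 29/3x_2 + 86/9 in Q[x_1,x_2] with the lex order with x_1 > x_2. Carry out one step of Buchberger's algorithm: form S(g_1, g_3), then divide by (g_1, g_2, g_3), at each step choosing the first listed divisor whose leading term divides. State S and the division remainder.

lcm(LM(g_1), LM(g_3)) = x_1x_2^3.
S = (lcm/LT(g_1))·g_1 − (lcm/LT(g_3))·g_3 = -1/4x_1x_2^2 + 29/8x_1x_2 - 43/12x_1 + 2/3x_2^4 - 10/3x_2^2.
Reduce S modulo (g_1, g_2, g_3) in that order:
  leading term x_1x_2^2: subtract (-1/12x_2)·g_1 from -1/4x_1x_2^2 + 29/8x_1x_2 - 43/12x_1 + 2/3x_2^4 - 10/3x_2^2 → 79/24x_1x_2 - 43/12x_1 + 2/3x_2^4 + 1/6x_2^3 - 10/3x_2^2 - 5/6x_2
  leading term x_1x_2: subtract (79/72)·g_1 from 79/24x_1x_2 - 43/12x_1 + 2/3x_2^4 + 1/6x_2^3 - 10/3x_2^2 - 5/6x_2 → 29/36x_1 + 2/3x_2^4 + 1/6x_2^3 - 199/36x_2^2 - 5/6x_2 + 395/36
  leading term x_1: subtract (29/54)·g_2 from 29/36x_1 + 2/3x_2^4 + 1/6x_2^3 - 199/36x_2^2 - 5/6x_2 + 395/36 → 2/3x_2^4 + 1/6x_2^3 - 365/108x_2^2 - 5/6x_2 + 86/27
  leading term x_2^4: subtract (1/4x_2)·g_3 from 2/3x_2^4 + 1/6x_2^3 - 365/108x_2^2 - 5/6x_2 + 86/27 → 8/9x_2^3 - 26/27x_2^2 - 29/9x_2 + 86/27
  leading term x_2^3: subtract (1/3)·g_3 from 8/9x_2^3 - 26/27x_2^2 - 29/9x_2 + 86/27 → 0
The remainder is 0, so this S-polynomial contributes no new basis element.

S(g_1, g_3) = -1/4x_1x_2^2 + 29/8x_1x_2 - 43/12x_1 + 2/3x_2^4 - 10/3x_2^2; remainder on division = 0.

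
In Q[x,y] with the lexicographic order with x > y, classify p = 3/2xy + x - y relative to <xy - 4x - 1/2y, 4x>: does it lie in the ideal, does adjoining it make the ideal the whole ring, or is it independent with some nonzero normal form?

3/2xy + x - y lies in I (it reduces to 0).

First compute the reduced Gröbner basis of I by Buchberger's algorithm.
f_1 = xy - 4x - 1/2y, LT = xy.
f_2 = 4x, LT = x.

S(f_1,f_2): lcm = xy. S = -4x - 1/2y.
  reduce S modulo (f_1, f_2):
  remainder -1/2y ≠ 0; add h_3 = -1/2y to the basis.

The other S-polynomials (S(f_1,h_3), S(f_2,h_3)) all reduce to 0 modulo the current basis, so we have a Gröbner basis.
Inter-reduce: drop elements whose leading term is divisible by another's, tail-reduce, and make monic.
Reduced Gröbner basis: {x, y}.
Label its elements g_1 = x, g_2 = y.

Reduce p = 3/2xy + x - y modulo G:
  leading term xy: subtract (3/2y)·g_1 from 3/2xy + x - y → x - y
  leading term x: subtract (1)·g_1 from x - y → -y
  leading term y: subtract (-1)·g_2 from -y → 0
  normal form = 0.
Since the normal form is 0, p ∈ I.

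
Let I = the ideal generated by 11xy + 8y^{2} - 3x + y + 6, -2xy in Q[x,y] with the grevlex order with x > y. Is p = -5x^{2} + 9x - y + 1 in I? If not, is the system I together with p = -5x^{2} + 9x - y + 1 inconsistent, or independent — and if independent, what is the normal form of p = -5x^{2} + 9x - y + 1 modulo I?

First compute the reduced Gröbner basis of I by Buchberger's algorithm.
f_1 = 11xy + 8y^{2} - 3x + y + 6, LT = xy.
f_2 = -2xy, LT = xy.

S(f_1,f_2): lcm = xy. S = \tfrac{8}{11}y^{2} - \tfrac{3}{11}x + \tfrac{1}{11}y + \tfrac{6}{11}.
  leading term y^{2}: no divisor's leading term divides it; move \tfrac{8}{11}y^{2} to the remainder.
  leading term x: no divisor's leading term divides it; move -\tfrac{3}{11}x to the remainder.
  leading term y: no divisor's leading term divides it; move \tfrac{1}{11}y to the remainder.
  leading term 1: no divisor's leading term divides it; move \tfrac{6}{11} to the remainder.
  remainder \tfrac{8}{11}y^{2} - \tfrac{3}{11}x + \tfrac{1}{11}y + \tfrac{6}{11} ≠ 0; add h_3 = \tfrac{8}{11}y^{2} - \tfrac{3}{11}x + \tfrac{1}{11}y + \tfrac{6}{11} to the basis.

S(f_1,h_3): lcm = xy^{2}. S = \tfrac{8}{11}y^{3} + \tfrac{3}{8}x^{2} - \tfrac{35}{88}xy + \tfrac{1}{11}y^{2} - \tfrac{3}{4}x + \tfrac{6}{11}y.
  leading term y^{3}: subtract (y)·h_3 from \tfrac{8}{11}y^{3} + \tfrac{3}{8}x^{2} - \tfrac{35}{88}xy + \tfrac{1}{11}y^{2} - \tfrac{3}{4}x + \tfrac{6}{11}y → \tfrac{3}{8}x^{2} - \tfrac{1}{8}xy - \tfrac{3}{4}x
  leading term x^{2}: no divisor's leading term divides it; move \tfrac{3}{8}x^{2} to the remainder.
  leading term xy: subtract (-\tfrac{1}{88})·f_1 from -\tfrac{1}{8}xy - \tfrac{3}{4}x → \tfrac{1}{11}y^{2} - \tfrac{69}{88}x + \tfrac{1}{88}y + \tfrac{3}{44}
  leading term y^{2}: subtract (\tfrac{1}{8})·h_3 from \tfrac{1}{11}y^{2} - \tfrac{69}{88}x + \tfrac{1}{88}y + \tfrac{3}{44} → -\tfrac{3}{4}x
  leading term x: no divisor's leading term divides it; move -\tfrac{3}{4}x to the remainder.
  remainder \tfrac{3}{8}x^{2} - \tfrac{3}{4}x ≠ 0; add h_4 = \tfrac{3}{8}x^{2} - \tfrac{3}{4}x to the basis.

The other S-polynomials (S(f_2,h_3), S(f_1,h_4), S(f_2,h_4), S(h_3,h_4)) all reduce to 0 modulo the current basis, so we have a Gröbner basis.
Inter-reduce: drop elements whose leading term is divisible by another's, tail-reduce, and make monic.
Reduced Gröbner basis: {x^{2} - 2x, xy, y^{2} - \tfrac{3}{8}x + \tfrac{1}{8}y + \tfrac{3}{4}}.
Label its elements g_1 = x^{2} - 2x, g_2 = xy, g_3 = y^{2} - \tfrac{3}{8}x + \tfrac{1}{8}y + \tfrac{3}{4}.

Reduce p = -5x^{2} + 9x - y + 1 modulo G:
  leading term x^{2}: subtract (-5)·g_1 from -5x^{2} + 9x - y + 1 → -x - y + 1
  leading term x: no divisor's leading term divides it; move -x to the remainder.
  leading term y: no divisor's leading term divides it; move -y to the remainder.
  leading term 1: no divisor's leading term divides it; move 1 to the remainder.
  normal form = -x - y + 1.
The normal form is nonzero, so p ∉ I. Since p minus its normal form lies in I, I + (p) = I + (r) where r = -x - y + 1; decide whether this ideal is the whole ring.
Run Buchberger on G together with r (pairs among the g_i already reduce to 0 since G is a Gröbner basis):
g_1 = x^{2} - 2x, LT = x^{2}.
g_2 = xy, LT = xy.
g_3 = y^{2} - \tfrac{3}{8}x + \tfrac{1}{8}y + \tfrac{3}{4}, LT = y^{2}.
r = -x - y + 1, LT = x.

S(g_1,r): lcm = x^{2}. S = -xy - x.
  leading term xy: subtract (-1)·g_2 from -xy - x → -x
  leading term x: subtract (1)·r from -x → y - 1
  leading term y: no divisor's leading term divides it; move y to the remainder.
  leading term 1: no divisor's leading term divides it; move -1 to the remainder.
  remainder y - 1 ≠ 0; add m_5 = y - 1 to the basis.

S(g_2,r): lcm = xy. S = -y^{2} + y.
  leading term y^{2}: subtract (-1)·g_3 from -y^{2} + y → -\tfrac{3}{8}x + \tfrac{9}{8}y + \tfrac{3}{4}
  leading term x: subtract (\tfrac{3}{8})·r from -\tfrac{3}{8}x + \tfrac{9}{8}y + \tfrac{3}{4} → \tfrac{3}{2}y + \tfrac{3}{8}
  leading term y: subtract (\tfrac{3}{2})·m_5 from \tfrac{3}{2}y + \tfrac{3}{8} → \tfrac{15}{8}
  leading term 1: no divisor's leading term divides it; move \tfrac{15}{8} to the remainder.
  remainder \tfrac{15}{8} ≠ 0; add m_6 = \tfrac{15}{8} to the basis.

The other S-polynomials (S(g_1,g_2), S(g_1,g_3), S(g_2,g_3), S(g_3,r), S(g_1,m_5), S(g_2,m_5), S(g_3,m_5), S(r,m_5), S(g_1,m_6), S(g_2,m_6), S(g_3,m_6), S(r,m_6), S(m_5,m_6)) all reduce to 0 modulo the current basis, so we have a Gröbner basis.
Inter-reduce: drop elements whose leading term is divisible by another's, tail-reduce, and make monic.
Reduced Gröbner basis: {1}.
The reduced Gröbner basis of I + (p) is {1}: the ideal is the whole ring, so the enlarged system has no common solution — adjoining p is inconsistent.

Adjoining -5x^{2} + 9x - y + 1 makes the ideal the whole ring: the system is inconsistent.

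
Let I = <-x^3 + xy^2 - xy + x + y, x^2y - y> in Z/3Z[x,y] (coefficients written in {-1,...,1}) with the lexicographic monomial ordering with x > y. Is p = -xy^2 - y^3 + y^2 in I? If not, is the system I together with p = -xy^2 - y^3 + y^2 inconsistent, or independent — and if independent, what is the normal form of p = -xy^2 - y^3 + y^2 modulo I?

First compute the reduced Gröbner basis of I by Buchberger's algorithm.
f_1 = -x^3 + xy^2 - xy + x + y, LT = x^3.
f_2 = x^2y - y, LT = x^2y.

S(f_1,f_2): lcm = x^3y. S = -xy^3 + xy^2 - y^2.
  reduce S modulo (f_1, f_2):
  remainder -xy^3 + xy^2 - y^2 ≠ 0; add h_3 = -xy^3 + xy^2 - y^2 to the basis.

S(f_2,h_3): lcm = x^2y^3. S = x^2y^2 - xy^2 - y^3.
  reduce S modulo (f_1, f_2, h_3):
  remainder -xy^2 - y^3 + y^2 ≠ 0; add h_4 = -xy^2 - y^3 + y^2 to the basis.

S(h_3,h_4): lcm = xy^3. S = -xy^2 - y^4 + y^3 + y^2.
  reduce S modulo (f_1, f_2, h_3, h_4):
  remainder -y^4 - y^3 ≠ 0; add h_5 = -y^4 - y^3 to the basis.

The other S-polynomials (S(f_1,h_3), S(f_1,h_4), S(f_2,h_4), S(f_1,h_5), S(f_2,h_5), S(h_3,h_5), S(h_4,h_5)) all reduce to 0 modulo the current basis, so we have a Gröbner basis.
Inter-reduce: drop elements whose leading term is divisible by another's, tail-reduce, and make monic.
Reduced Gröbner basis: {x^3 + xy - x + y^3 - y^2 - y, x^2y - y, xy^2 + y^3 - y^2, y^4 + y^3}.
Label its elements g_1 = x^3 + xy - x + y^3 - y^2 - y, g_2 = x^2y - y, g_3 = xy^2 + y^3 - y^2, g_4 = y^4 + y^3.

Reduce p = -xy^2 - y^3 + y^2 modulo G:
  leading term xy^2: subtract (-1)·g_3 from -xy^2 - y^3 + y^2 → 0
  normal form = 0.
Since the normal form is 0, p ∈ I.

The remainder on division by a Gröbner basis is unique — it is the normal form.

-xy^2 - y^3 + y^2 lies in I (it reduces to 0).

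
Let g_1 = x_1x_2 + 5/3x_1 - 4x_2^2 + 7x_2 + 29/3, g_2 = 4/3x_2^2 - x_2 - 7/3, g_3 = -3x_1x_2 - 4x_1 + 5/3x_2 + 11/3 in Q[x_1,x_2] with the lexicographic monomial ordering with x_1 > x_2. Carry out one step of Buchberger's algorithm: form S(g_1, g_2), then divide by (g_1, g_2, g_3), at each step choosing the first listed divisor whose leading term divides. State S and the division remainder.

lcm(LM(g_1), LM(g_2)) = x_1x_2^2.
S = (lcm/LT(g_1))·g_1 − (lcm/LT(g_2))·g_2 = 29/12x_1x_2 + 7/4x_1 - 4x_2^3 + 7x_2^2 + 29/3x_2.
Reduce S modulo (g_1, g_2, g_3) in that order:
  leading term x_1x_2: subtract (29/12)·g_1 from 29/12x_1x_2 + 7/4x_1 - 4x_2^3 + 7x_2^2 + 29/3x_2 → -41/18x_1 - 4x_2^3 + 50/3x_2^2 - 29/4x_2 - 841/36
  leading term x_1: no divisor's leading term divides it; move -41/18x_1 to the remainder.
  leading term x_2^3: subtract (-3x_2)·g_2 from -4x_2^3 + 50/3x_2^2 - 29/4x_2 - 841/36 → 41/3x_2^2 - 57/4x_2 - 841/36
  leading term x_2^2: subtract (41/4)·g_2 from 41/3x_2^2 - 57/4x_2 - 841/36 → -4x_2 + 5/9
  leading term x_2: no divisor's leading term divides it; move -4x_2 to the remainder.
  leading term 1: no divisor's leading term divides it; move 5/9 to the remainder.
The remainder -41/18x_1 - 4x_2 + 5/9 is nonzero, so it would be added as the next basis element.

S(g_1, g_2) = 29/12x_1x_2 + 7/4x_1 - 4x_2^3 + 7x_2^2 + 29/3x_2; remainder on division = -41/18x_1 - 4x_2 + 5/9.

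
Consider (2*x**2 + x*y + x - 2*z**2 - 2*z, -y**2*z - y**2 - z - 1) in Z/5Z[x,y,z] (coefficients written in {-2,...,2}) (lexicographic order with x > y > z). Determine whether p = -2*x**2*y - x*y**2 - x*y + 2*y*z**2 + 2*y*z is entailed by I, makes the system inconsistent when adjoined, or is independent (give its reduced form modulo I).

-2*x**2*y - x*y**2 - x*y + 2*y*z**2 + 2*y*z lies in I (it reduces to 0).

First compute the reduced Gröbner basis of I by Buchberger's algorithm.
f_1 = 2*x**2 + x*y + x - 2*z**2 - 2*z, LT = x**2.
f_2 = -y**2*z - y**2 - z - 1, LT = y**2*z.

The S-polynomials (S(f_1,f_2)) all reduce to 0 modulo the current basis, so we have a Gröbner basis.
Inter-reduce: drop elements whose leading term is divisible by another's, tail-reduce, and make monic.
Reduced Gröbner basis: {x**2 - 2*x*y - 2*x - z**2 - z, y**2*z + y**2 + z + 1}.
Label its elements g_1 = x**2 - 2*x*y - 2*x - z**2 - z, g_2 = y**2*z + y**2 + z + 1.

Reduce p = -2*x**2*y - x*y**2 - x*y + 2*y*z**2 + 2*y*z modulo G:
  leading term x**2*y: subtract (-2*y)·g_1 from -2*x**2*y - x*y**2 - x*y + 2*y*z**2 + 2*y*z → 0
  normal form = 0.
Since the normal form is 0, p ∈ I.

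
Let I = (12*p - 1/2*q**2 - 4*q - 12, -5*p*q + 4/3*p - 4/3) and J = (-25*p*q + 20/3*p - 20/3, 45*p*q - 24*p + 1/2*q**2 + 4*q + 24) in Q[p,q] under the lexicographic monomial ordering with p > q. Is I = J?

Yes, the ideals are equal.

For a fixed monomial order, each ideal has a unique reduced Gröbner basis; comparing bases decides equality.
Buchberger on the first generating set:
f_1 = 12*p - 1/2*q**2 - 4*q - 12, LT = p.
f_2 = -5*p*q + 4/3*p - 4/3, LT = p*q.

S(f_1,f_2): lcm = p*q. S = 4/15*p - 1/24*q**3 - 1/3*q**2 - q - 4/15.
  leading term p: subtract (1/45)·f_1 from 4/15*p - 1/24*q**3 - 1/3*q**2 - q - 4/15 → -1/24*q**3 - 29/90*q**2 - 41/45*q
  leading term q**3: no divisor's leading term divides it; move -1/24*q**3 to the remainder.
  leading term q**2: no divisor's leading term divides it; move -29/90*q**2 to the remainder.
  leading term q: no divisor's leading term divides it; move -41/45*q to the remainder.
  remainder -1/24*q**3 - 29/90*q**2 - 41/45*q ≠ 0; add g_3 = -1/24*q**3 - 29/90*q**2 - 41/45*q to the basis.

S(f_1,g_3): leading monomials are coprime, so the S-polynomial reduces to 0 (Buchberger's first criterion).
S(f_2,g_3): lcm = p*q**3. S = -8*p*q**2 - 328/15*p*q + 4/15*q**2.
  leading term p*q**2: subtract (-2/3*q**2)·f_1 from -8*p*q**2 - 328/15*p*q + 4/15*q**2 → -328/15*p*q - 1/3*q**4 - 8/3*q**3 - 116/15*q**2
  leading term p*q: subtract (-82/45*q)·f_1 from -328/15*p*q - 1/3*q**4 - 8/3*q**3 - 116/15*q**2 → -1/3*q**4 - 161/45*q**3 - 676/45*q**2 - 328/15*q
  leading term q**4: subtract (8*q)·g_3 from -1/3*q**4 - 161/45*q**3 - 676/45*q**2 - 328/15*q → -q**3 - 116/15*q**2 - 328/15*q
  leading term q**3: subtract (24)·g_3 from -q**3 - 116/15*q**2 - 328/15*q → 0
  remainder 0.

Every S-polynomial of the final basis reduces to 0, so we have a Gröbner basis.
Inter-reduce: drop elements whose leading term is divisible by another's, tail-reduce, and make monic.
Reduced Gröbner basis: {p - 1/24*q**2 - 1/3*q - 1, q**3 + 116/15*q**2 + 328/15*q}.

Buchberger on the second generating set:
h_1 = -25*p*q + 20/3*p - 20/3, LT = p*q.
h_2 = 45*p*q - 24*p + 1/2*q**2 + 4*q + 24, LT = p*q.

S(h_1,h_2): lcm = p*q. S = 4/15*p - 1/90*q**2 - 4/45*q - 4/15.
  leading term p: no divisor's leading term divides it; move 4/15*p to the remainder.
  leading term q**2: no divisor's leading term divides it; move -1/90*q**2 to the remainder.
  leading term q: no divisor's leading term divides it; move -4/45*q to the remainder.
  leading term 1: no divisor's leading term divides it; move -4/15 to the remainder.
  remainder 4/15*p - 1/90*q**2 - 4/45*q - 4/15 ≠ 0; add k_3 = 4/15*p - 1/90*q**2 - 4/45*q - 4/15 to the basis.

S(h_1,k_3): lcm = p*q. S = -4/15*p + 1/24*q**3 + 1/3*q**2 + q + 4/15.
  leading term p: subtract (-1)·k_3 from -4/15*p + 1/24*q**3 + 1/3*q**2 + q + 4/15 → 1/24*q**3 + 29/90*q**2 + 41/45*q
  leading term q**3: no divisor's leading term divides it; move 1/24*q**3 to the remainder.
  leading term q**2: no divisor's leading term divides it; move 29/90*q**2 to the remainder.
  leading term q: no divisor's leading term divides it; move 41/45*q to the remainder.
  remainder 1/24*q**3 + 29/90*q**2 + 41/45*q ≠ 0; add k_4 = 1/24*q**3 + 29/90*q**2 + 41/45*q to the basis.

S(h_2,k_3): lcm = p*q. S = -8/15*p + 1/24*q**3 + 31/90*q**2 + 49/45*q + 8/15.
  leading term p: subtract (-2)·k_3 from -8/15*p + 1/24*q**3 + 31/90*q**2 + 49/45*q + 8/15 → 1/24*q**3 + 29/90*q**2 + 41/45*q
  leading term q**3: subtract (1)·k_4 from 1/24*q**3 + 29/90*q**2 + 41/45*q → 0
  remainder 0.

S(h_1,k_4): lcm = p*q**3. S = -8*p*q**2 - 328/15*p*q + 4/15*q**2.
  leading term p*q**2: subtract (8/25*q)·h_1 from -8*p*q**2 - 328/15*p*q + 4/15*q**2 → -24*p*q + 4/15*q**2 + 32/15*q
  leading term p*q: subtract (24/25)·h_1 from -24*p*q + 4/15*q**2 + 32/15*q → -32/5*p + 4/15*q**2 + 32/15*q + 32/5
  leading term p: subtract (-24)·k_3 from -32/5*p + 4/15*q**2 + 32/15*q + 32/5 → 0
  remainder 0.

S(h_2,k_4): lcm = p*q**3. S = -124/15*p*q**2 - 328/15*p*q + 1/90*q**4 + 4/45*q**3 + 8/15*q**2.
  leading term p*q**2: subtract (124/375*q)·h_1 from -124/15*p*q**2 - 328/15*p*q + 1/90*q**4 + 4/45*q**3 + 8/15*q**2 → -5416/225*p*q + 1/90*q**4 + 4/45*q**3 + 8/15*q**2 + 496/225*q
  leading term p*q: subtract (5416/5625)·h_1 from -5416/225*p*q + 1/90*q**4 + 4/45*q**3 + 8/15*q**2 + 496/225*q → -21664/3375*p + 1/90*q**4 + 4/45*q**3 + 8/15*q**2 + 496/225*q + 21664/3375
  leading term p: subtract (-5416/225)·k_3 from -21664/3375*p + 1/90*q**4 + 4/45*q**3 + 8/15*q**2 + 496/225*q + 21664/3375 → 1/90*q**4 + 4/45*q**3 + 2692/10125*q**2 + 656/10125*q
  leading term q**4: subtract (4/15*q)·k_4 from 1/90*q**4 + 4/45*q**3 + 2692/10125*q**2 + 656/10125*q → 2/675*q**3 + 232/10125*q**2 + 656/10125*q
  leading term q**3: subtract (16/225)·k_4 from 2/675*q**3 + 232/10125*q**2 + 656/10125*q → 0
  remainder 0.

S(k_3,k_4): leading monomials are coprime, so the S-polynomial reduces to 0 (Buchberger's first criterion).
Every S-polynomial of the final basis reduces to 0, so we have a Gröbner basis.
Inter-reduce: drop elements whose leading term is divisible by another's, tail-reduce, and make monic.
Reduced Gröbner basis: {p - 1/24*q**2 - 1/3*q - 1, q**3 + 116/15*q**2 + 328/15*q}.

Same reduced basis, so the two generating sets span the same ideal.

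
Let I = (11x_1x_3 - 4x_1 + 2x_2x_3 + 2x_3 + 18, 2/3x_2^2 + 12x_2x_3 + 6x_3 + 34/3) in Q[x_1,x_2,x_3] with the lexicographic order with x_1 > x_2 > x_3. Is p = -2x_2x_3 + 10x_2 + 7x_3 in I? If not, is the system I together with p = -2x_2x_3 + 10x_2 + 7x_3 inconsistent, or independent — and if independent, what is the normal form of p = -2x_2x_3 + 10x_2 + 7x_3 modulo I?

First compute the reduced Gröbner basis of I by Buchberger's algorithm.
f_1 = 11x_1x_3 - 4x_1 + 2x_2x_3 + 2x_3 + 18, LT = x_1x_3.
f_2 = 2/3x_2^2 + 12x_2x_3 + 6x_3 + 34/3, LT = x_2^2.

The S-polynomials (S(f_1,f_2)) all reduce to 0 modulo the current basis, so we have a Gröbner basis.
Inter-reduce: drop elements whose leading term is divisible by another's, tail-reduce, and make monic.
Reduced Gröbner basis: {x_1x_3 - 4/11x_1 + 2/11x_2x_3 + 2/11x_3 + 18/11, x_2^2 + 18x_2x_3 + 9x_3 + 17}.
Label its elements g_1 = x_1x_3 - 4/11x_1 + 2/11x_2x_3 + 2/11x_3 + 18/11, g_2 = x_2^2 + 18x_2x_3 + 9x_3 + 17.

Reduce p = -2x_2x_3 + 10x_2 + 7x_3 modulo G:
  leading term x_2x_3: no divisor's leading term divides it; move -2x_2x_3 to the remainder.
  leading term x_2: no divisor's leading term divides it; move 10x_2 to the remainder.
  leading term x_3: no divisor's leading term divides it; move 7x_3 to the remainder.
  normal form = -2x_2x_3 + 10x_2 + 7x_3.
The normal form is nonzero, so p ∉ I. Since p minus its normal form lies in I, I + (p) = I + (r) where r = -2x_2x_3 + 10x_2 + 7x_3; decide whether this ideal is the whole ring.
Run Buchberger on G together with r (pairs among the g_i already reduce to 0 since G is a Gröbner basis):
g_1 = x_1x_3 - 4/11x_1 + 2/11x_2x_3 + 2/11x_3 + 18/11, LT = x_1x_3.
g_2 = x_2^2 + 18x_2x_3 + 9x_3 + 17, LT = x_2^2.
r = -2x_2x_3 + 10x_2 + 7x_3, LT = x_2x_3.

S(g_1,r): lcm = x_1x_2x_3. S = 51/11x_1x_2 + 7/2x_1x_3 + 2/11x_2^2x_3 + 2/11x_2x_3 + 18/11x_2.
  reduce S modulo (g_1, g_2, r):
  remainder 51/11x_1x_2 + 14/11x_1 - 907/11x_2 - 144/11x_3^2 - 1377/22x_3 - 63/11 ≠ 0; add m_4 = 51/11x_1x_2 + 14/11x_1 - 907/11x_2 - 144/11x_3^2 - 1377/22x_3 - 63/11 to the basis.

S(g_2,r): lcm = x_2^2x_3. S = 5x_2^2 + 18x_2x_3^2 + 7/2x_2x_3 + 9x_3^2 + 17x_3.
  reduce S modulo (g_1, g_2, r, m_4):
  remainder 35/2x_2 + 72x_3^2 - 63/4x_3 - 85 ≠ 0; add m_5 = 35/2x_2 + 72x_3^2 - 63/4x_3 - 85 to the basis.

S(g_1,m_4): lcm = x_1x_2x_3. S = -4/11x_1x_2 - 14/51x_1x_3 + 2/11x_2^2x_3 + 10079/561x_2x_3 + 18/11x_2 + 48/17x_3^3 + 27/2x_3^2 + 21/17x_3.
  reduce S modulo (g_1, g_2, r, m_4, m_5):
  remainder 48/17x_3^3 - 501/34x_3^2 + 110/51x_3 + 50/3 ≠ 0; add m_6 = 48/17x_3^3 - 501/34x_3^2 + 110/51x_3 + 50/3 to the basis.

S(g_2,m_4): lcm = x_1x_2^2. S = 18x_1x_2x_3 - 14/51x_1x_2 + 9x_1x_3 + 17x_1 + 907/51x_2^2 + 48/17x_2x_3^2 + 27/2x_2x_3 + 21/17x_2.
  reduce S modulo (g_1, g_2, r, m_4, m_5, m_6):
  remainder 530771/28611x_1 - 458576/22253x_3^2 + 194965/6358x_3 + 5160266/200277 ≠ 0; add m_7 = 530771/28611x_1 - 458576/22253x_3^2 + 194965/6358x_3 + 5160266/200277 to the basis.

The other S-polynomials (S(g_1,g_2), S(r,m_4), S(g_1,m_5), S(g_2,m_5), S(r,m_5), S(m_4,m_5), S(g_1,m_6), S(g_2,m_6), S(r,m_6), S(m_4,m_6), S(m_5,m_6), S(g_1,m_7), S(g_2,m_7), S(r,m_7), S(m_4,m_7), S(m_5,m_7), S(m_6,m_7)) all reduce to 0 modulo the current basis, so we have a Gröbner basis.
Inter-reduce: drop elements whose leading term is divisible by another's, tail-reduce, and make monic.
Reduced Gröbner basis: {x_1 - 4127184/3715397x_3^2 + 1754685/1061542x_3 + 5160266/3715397, x_2 + 144/35x_3^2 - 9/10x_3 - 34/7, x_3^3 - 167/32x_3^2 + 55/72x_3 + 425/72}.
The reduced Gröbner basis of I + (p) is {x_1 - 4127184/3715397x_3^2 + 1754685/1061542x_3 + 5160266/3715397, x_2 + 144/35x_3^2 - 9/10x_3 - 34/7, x_3^3 - 167/32x_3^2 + 55/72x_3 + 425/72} ≠ {1}, a proper ideal, so the enlarged system stays consistent: p is independent of I, with normal form -2x_2x_3 + 10x_2 + 7x_3.

Ideal membership is decidable via reduction modulo a Gröbner basis.

-2x_2x_3 + 10x_2 + 7x_3 is independent of I; its normal form modulo I is -2x_2x_3 + 10x_2 + 7x_3.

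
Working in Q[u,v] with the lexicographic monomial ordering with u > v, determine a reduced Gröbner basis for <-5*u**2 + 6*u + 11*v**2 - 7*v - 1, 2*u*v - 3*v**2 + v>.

f_1 = -5*u**2 + 6*u + 11*v**2 - 7*v - 1, LT = u**2.
f_2 = 2*u*v - 3*v**2 + v, LT = u*v.

S(f_1,f_2): lcm = u**2*v. S = 3/2*u*v**2 - 17/10*u*v - 11/5*v**3 + 7/5*v**2 + 1/5*v.
  leading term u*v**2: subtract (3/4*v)·f_2 from 3/2*u*v**2 - 17/10*u*v - 11/5*v**3 + 7/5*v**2 + 1/5*v → -17/10*u*v + 1/20*v**3 + 13/20*v**2 + 1/5*v
  leading term u*v: subtract (-17/20)·f_2 from -17/10*u*v + 1/20*v**3 + 13/20*v**2 + 1/5*v → 1/20*v**3 - 19/10*v**2 + 21/20*v
  leading term v**3: no divisor's leading term divides it; move 1/20*v**3 to the remainder.
  leading term v**2: no divisor's leading term divides it; move -19/10*v**2 to the remainder.
  leading term v: no divisor's leading term divides it; move 21/20*v to the remainder.
  remainder 1/20*v**3 - 19/10*v**2 + 21/20*v ≠ 0; add g_3 = 1/20*v**3 - 19/10*v**2 + 21/20*v to the basis.

The other S-polynomials (S(f_1,g_3), S(f_2,g_3)) all reduce to 0 modulo the current basis, so we have a Gröbner basis.

G = {u**2 - 6/5*u - 11/5*v**2 + 7/5*v + 1/5, u*v - 3/2*v**2 + 1/2*v, v**3 - 38*v**2 + 21*v}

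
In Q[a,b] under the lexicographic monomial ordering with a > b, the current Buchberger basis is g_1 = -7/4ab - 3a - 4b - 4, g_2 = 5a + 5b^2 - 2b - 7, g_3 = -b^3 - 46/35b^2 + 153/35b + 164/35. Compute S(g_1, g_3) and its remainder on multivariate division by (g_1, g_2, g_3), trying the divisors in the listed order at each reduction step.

S(g_1, g_3) = 2/5ab^2 + 153/35ab + 164/35a + 16/7b^3 + 16/7b^2; remainder on division = 0.

lcm(LM(g_1), LM(g_3)) = ab^3.
S = (lcm/LT(g_1))·g_1 − (lcm/LT(g_3))·g_3 = 2/5ab^2 + 153/35ab + 164/35a + 16/7b^3 + 16/7b^2.
Reduce S modulo (g_1, g_2, g_3) in that order:
  leading term ab^2: subtract (-8/35b)·g_1 from 2/5ab^2 + 153/35ab + 164/35a + 16/7b^3 + 16/7b^2 → 129/35ab + 164/35a + 16/7b^3 + 48/35b^2 - 32/35b
  leading term ab: subtract (-516/245)·g_1 from 129/35ab + 164/35a + 16/7b^3 + 48/35b^2 - 32/35b → -80/49a + 16/7b^3 + 48/35b^2 - 2288/245b - 2064/245
  leading term a: subtract (-16/49)·g_2 from -80/49a + 16/7b^3 + 48/35b^2 - 2288/245b - 2064/245 → 16/7b^3 + 736/245b^2 - 2448/245b - 2624/245
  leading term b^3: subtract (-16/7)·g_3 from 16/7b^3 + 736/245b^2 - 2448/245b - 2624/245 → 0
The remainder is 0, so this S-polynomial contributes no new basis element.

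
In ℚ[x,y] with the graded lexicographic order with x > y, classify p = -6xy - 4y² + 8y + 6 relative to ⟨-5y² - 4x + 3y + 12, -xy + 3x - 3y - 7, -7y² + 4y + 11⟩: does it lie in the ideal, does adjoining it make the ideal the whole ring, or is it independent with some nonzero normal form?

-6xy - 4y² + 8y + 6 lies in I (it reduces to 0).

First compute the reduced Gröbner basis of I by Buchberger's algorithm.
f_1 = -5y² - 4x + 3y + 12, LT = y².
f_2 = -xy + 3x - 3y - 7, LT = xy.
f_3 = -7y² + 4y + 11, LT = y².

S(f_1,f_2): lcm = xy². S = ⅘x² + 12/5xy - 3y² - 12/5x - 7y.
  leading term x²: no divisor's leading term divides it; move ⅘x² to the remainder.
  leading term xy: subtract (-12/5)·f_2 from 12/5xy - 3y² - 12/5x - 7y → -3y² + 24/5x - 71/5y - 84/5
  leading term y²: subtract (⅗)·f_1 from -3y² + 24/5x - 71/5y - 84/5 → 36/5x - 16y - 24
  leading term x: no divisor's leading term divides it; move 36/5x to the remainder.
  leading term y: no divisor's leading term divides it; move -16y to the remainder.
  leading term 1: no divisor's leading term divides it; move -24 to the remainder.
  remainder ⅘x² + 36/5x - 16y - 24 ≠ 0; add h_4 = ⅘x² + 36/5x - 16y - 24 to the basis.

S(f_1,f_3): lcm = y². S = ⅘x - 1/35y - 29/35.
  leading term x: no divisor's leading term divides it; move ⅘x to the remainder.
  leading term y: no divisor's leading term divides it; move -1/35y to the remainder.
  leading term 1: no divisor's leading term divides it; move -29/35 to the remainder.
  remainder ⅘x - 1/35y - 29/35 ≠ 0; add h_5 = ⅘x - 1/35y - 29/35 to the basis.

S(f_2,f_3): lcm = xy². S = -17/7xy + 3y² + 11/7x + 7y.
  leading term xy: subtract (17/7)·f_2 from -17/7xy + 3y² + 11/7x + 7y → 3y² - 40/7x + 100/7y + 17
  leading term y²: subtract (-⅗)·f_1 from 3y² - 40/7x + 100/7y + 17 → -284/35x + 563/35y + 121/5
  leading term x: subtract (-71/7)·h_5 from -284/35x + 563/35y + 121/5 → 774/49y + 774/49
  leading term y: no divisor's leading term divides it; move 774/49y to the remainder.
  leading term 1: no divisor's leading term divides it; move 774/49 to the remainder.
  remainder 774/49y + 774/49 ≠ 0; add h_6 = 774/49y + 774/49 to the basis.

The other S-polynomials (S(f_1,h_4), S(f_2,h_4), S(f_3,h_4), S(f_1,h_5), S(f_2,h_5), S(f_3,h_5), S(h_4,h_5), S(f_1,h_6), S(f_2,h_6), S(f_3,h_6), S(h_4,h_6), S(h_5,h_6)) all reduce to 0 modulo the current basis, so we have a Gröbner basis.
Inter-reduce: drop elements whose leading term is divisible by another's, tail-reduce, and make monic.
Reduced Gröbner basis: {x - 1, y + 1}.
Label its elements g_1 = x - 1, g_2 = y + 1.

Reduce p = -6xy - 4y² + 8y + 6 modulo G:
  leading term xy: subtract (-6y)·g_1 from -6xy - 4y² + 8y + 6 → -4y² + 2y + 6
  leading term y²: subtract (-4y)·g_2 from -4y² + 2y + 6 → 6y + 6
  leading term y: subtract (6)·g_2 from 6y + 6 → 0
  normal form = 0.
Since the normal form is 0, p ∈ I.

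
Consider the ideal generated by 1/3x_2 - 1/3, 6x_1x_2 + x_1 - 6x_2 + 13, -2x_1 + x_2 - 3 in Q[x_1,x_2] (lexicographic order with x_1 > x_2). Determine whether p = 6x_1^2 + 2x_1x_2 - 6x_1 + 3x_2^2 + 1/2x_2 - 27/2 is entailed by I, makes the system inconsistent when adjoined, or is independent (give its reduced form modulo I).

6x_1^2 + 2x_1x_2 - 6x_1 + 3x_2^2 + 1/2x_2 - 27/2 lies in I (it reduces to 0).

First compute the reduced Gröbner basis of I by Buchberger's algorithm.
f_1 = 1/3x_2 - 1/3, LT = x_2.
f_2 = 6x_1x_2 + x_1 - 6x_2 + 13, LT = x_1x_2.
f_3 = -2x_1 + x_2 - 3, LT = x_1.

S(f_1,f_2): lcm = x_1x_2. S = -7/6x_1 + x_2 - 13/6.
  leading term x_1: subtract (7/12)·f_3 from -7/6x_1 + x_2 - 13/6 → 5/12x_2 - 5/12
  leading term x_2: subtract (5/4)·f_1 from 5/12x_2 - 5/12 → 0
  remainder 0.

S(f_1,f_3): leading monomials are coprime, so the S-polynomial reduces to 0 (Buchberger's first criterion).
S(f_2,f_3): lcm = x_1x_2. S = 1/6x_1 + 1/2x_2^2 - 5/2x_2 + 13/6.
  leading term x_1: subtract (-1/12)·f_3 from 1/6x_1 + 1/2x_2^2 - 5/2x_2 + 13/6 → 1/2x_2^2 - 29/12x_2 + 23/12
  leading term x_2^2: subtract (3/2x_2)·f_1 from 1/2x_2^2 - 29/12x_2 + 23/12 → -23/12x_2 + 23/12
  leading term x_2: subtract (-23/4)·f_1 from -23/12x_2 + 23/12 → 0
  remainder 0.

Every S-polynomial of the final basis reduces to 0, so we have a Gröbner basis.
Inter-reduce: drop elements whose leading term is divisible by another's, tail-reduce, and make monic.
Reduced Gröbner basis: {x_1 + 1, x_2 - 1}.
Label its elements g_1 = x_1 + 1, g_2 = x_2 - 1.

Reduce p = 6x_1^2 + 2x_1x_2 - 6x_1 + 3x_2^2 + 1/2x_2 - 27/2 modulo G:
  leading term x_1^2: subtract (6x_1)·g_1 from 6x_1^2 + 2x_1x_2 - 6x_1 + 3x_2^2 + 1/2x_2 - 27/2 → 2x_1x_2 - 12x_1 + 3x_2^2 + 1/2x_2 - 27/2
  leading term x_1x_2: subtract (2x_2)·g_1 from 2x_1x_2 - 12x_1 + 3x_2^2 + 1/2x_2 - 27/2 → -12x_1 + 3x_2^2 - 3/2x_2 - 27/2
  leading term x_1: subtract (-12)·g_1 from -12x_1 + 3x_2^2 - 3/2x_2 - 27/2 → 3x_2^2 - 3/2x_2 - 3/2
  leading term x_2^2: subtract (3x_2)·g_2 from 3x_2^2 - 3/2x_2 - 3/2 → 3/2x_2 - 3/2
  leading term x_2: subtract (3/2)·g_2 from 3/2x_2 - 3/2 → 0
  normal form = 0.
Since the normal form is 0, p ∈ I.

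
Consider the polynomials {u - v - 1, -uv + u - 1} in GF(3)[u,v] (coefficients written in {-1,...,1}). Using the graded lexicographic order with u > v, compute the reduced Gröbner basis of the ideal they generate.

f_1 = u - v - 1, LT = u.
f_2 = -uv + u - 1, LT = uv.

S(f_1,f_2): lcm = uv. S = -v^2 + u - v - 1.
  reduce S modulo (f_1, f_2):
  remainder -v^2 ≠ 0; add g_3 = -v^2 to the basis.

The other S-polynomials (S(f_1,g_3), S(f_2,g_3)) all reduce to 0 modulo the current basis, so we have a Gröbner basis.
Inter-reduce: drop elements whose leading term is divisible by another's, tail-reduce, and make monic.

G = {v^2, u - v - 1}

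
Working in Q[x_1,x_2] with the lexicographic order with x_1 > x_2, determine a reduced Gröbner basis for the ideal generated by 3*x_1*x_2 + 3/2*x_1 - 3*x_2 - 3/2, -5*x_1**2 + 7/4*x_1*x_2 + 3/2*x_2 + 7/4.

This is the nonlinear analogue of row-reducing a linear system.

f_1 = 3*x_1*x_2 + 3/2*x_1 - 3*x_2 - 3/2, LT = x_1*x_2.
f_2 = -5*x_1**2 + 7/4*x_1*x_2 + 3/2*x_2 + 7/4, LT = x_1**2.

S(f_1,f_2): lcm = x_1**2*x_2. S = 1/2*x_1**2 + 7/20*x_1*x_2**2 - x_1*x_2 - 1/2*x_1 + 3/10*x_2**2 + 7/20*x_2.
  leading term x_1**2: subtract (-1/10)·f_2 from 1/2*x_1**2 + 7/20*x_1*x_2**2 - x_1*x_2 - 1/2*x_1 + 3/10*x_2**2 + 7/20*x_2 → 7/20*x_1*x_2**2 - 33/40*x_1*x_2 - 1/2*x_1 + 3/10*x_2**2 + 1/2*x_2 + 7/40
  leading term x_1*x_2**2: subtract (7/60*x_2)·f_1 from 7/20*x_1*x_2**2 - 33/40*x_1*x_2 - 1/2*x_1 + 3/10*x_2**2 + 1/2*x_2 + 7/40 → -x_1*x_2 - 1/2*x_1 + 13/20*x_2**2 + 27/40*x_2 + 7/40
  leading term x_1*x_2: subtract (-1/3)·f_1 from -x_1*x_2 - 1/2*x_1 + 13/20*x_2**2 + 27/40*x_2 + 7/40 → 13/20*x_2**2 - 13/40*x_2 - 13/40
  leading term x_2**2: no divisor's leading term divides it; move 13/20*x_2**2 to the remainder.
  leading term x_2: no divisor's leading term divides it; move -13/40*x_2 to the remainder.
  leading term 1: no divisor's leading term divides it; move -13/40 to the remainder.
  remainder 13/20*x_2**2 - 13/40*x_2 - 13/40 ≠ 0; add g_3 = 13/20*x_2**2 - 13/40*x_2 - 13/40 to the basis.

S(f_1,g_3): lcm = x_1*x_2**2. S = x_1*x_2 + 1/2*x_1 - x_2**2 - 1/2*x_2.
  leading term x_1*x_2: subtract (1/3)·f_1 from x_1*x_2 + 1/2*x_1 - x_2**2 - 1/2*x_2 → -x_2**2 + 1/2*x_2 + 1/2
  leading term x_2**2: subtract (-20/13)·g_3 from -x_2**2 + 1/2*x_2 + 1/2 → 0
  remainder 0.

S(f_2,g_3): leading monomials are coprime, so the S-polynomial reduces to 0 (Buchberger's first criterion).
Every S-polynomial of the final basis reduces to 0, so we have a Gröbner basis.

G = {x_1**2 + 7/40*x_1 - 13/20*x_2 - 21/40, x_1*x_2 + 1/2*x_1 - x_2 - 1/2, x_2**2 - 1/2*x_2 - 1/2}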